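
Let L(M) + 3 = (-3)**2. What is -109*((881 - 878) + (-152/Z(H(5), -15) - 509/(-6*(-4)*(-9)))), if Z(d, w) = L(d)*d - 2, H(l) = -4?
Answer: -3428813/2808 ≈ -1221.1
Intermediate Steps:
L(M) = 6 (L(M) = -3 + (-3)**2 = -3 + 9 = 6)
Z(d, w) = -2 + 6*d (Z(d, w) = 6*d - 2 = -2 + 6*d)
-109*((881 - 878) + (-152/Z(H(5), -15) - 509/(-6*(-4)*(-9)))) = -109*((881 - 878) + (-152/(-2 + 6*(-4)) - 509/(-6*(-4)*(-9)))) = -109*(3 + (-152/(-2 - 24) - 509/(24*(-9)))) = -109*(3 + (-152/(-26) - 509/(-216))) = -109*(3 + (-152*(-1/26) - 509*(-1/216))) = -109*(3 + (76/13 + 509/216)) = -109*(3 + 23033/2808) = -109*31457/2808 = -3428813/2808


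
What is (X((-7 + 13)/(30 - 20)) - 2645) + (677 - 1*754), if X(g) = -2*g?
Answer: -13616/5 ≈ -2723.2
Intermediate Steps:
(X((-7 + 13)/(30 - 20)) - 2645) + (677 - 1*754) = (-2*(-7 + 13)/(30 - 20) - 2645) + (677 - 1*754) = (-12/10 - 2645) + (677 - 754) = (-12/10 - 2645) - 77 = (-2*3/5 - 2645) - 77 = (-6/5 - 2645) - 77 = -13231/5 - 77 = -13616/5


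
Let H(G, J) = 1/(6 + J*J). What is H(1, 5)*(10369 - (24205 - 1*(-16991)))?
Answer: -30827/31 ≈ -994.42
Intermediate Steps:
H(G, J) = 1/(6 + J**2)
H(1, 5)*(10369 - (24205 - 1*(-16991))) = (10369 - (24205 - 1*(-16991)))/(6 + 5**2) = (10369 - (24205 + 16991))/(6 + 25) = (10369 - 1*41196)/31 = (10369 - 41196)/31 = (1/31)*(-30827) = -30827/31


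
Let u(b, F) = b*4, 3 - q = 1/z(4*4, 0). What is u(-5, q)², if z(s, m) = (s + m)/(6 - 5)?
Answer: 400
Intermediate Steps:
z(s, m) = m + s (z(s, m) = (m + s)/1 = (m + s)*1 = m + s)
q = 47/16 (q = 3 - 1/(0 + 4*4) = 3 - 1/(0 + 16) = 3 - 1/16 = 47/16 ≈ 2.9375)
u(b, F) = 4*b
u(-5, q)² = (4*(-5))² = (-20)² = 400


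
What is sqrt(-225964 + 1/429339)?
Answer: I*sqrt(41652390832547505)/429339 ≈ 475.36*I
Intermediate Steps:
sqrt(-225964 + 1/429339) = sqrt(-97015157795/429339) = I*sqrt(41652390832547505)/429339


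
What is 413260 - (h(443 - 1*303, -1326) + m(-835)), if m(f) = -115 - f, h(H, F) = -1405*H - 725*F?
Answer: -352110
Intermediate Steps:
413260 - (h(443 - 1*303, -1326) + m(-835)) = 413260 - ((-1405*(443 - 1*303) - 725*(-1326)) + (-115 - 1*(-835))) = 413260 - ((-1405*(443 - 303) + 961350) + (-115 + 835)) = 413260 - ((-1405*140 + 961350) + 720) = 413260 - ((-196700 + 961350) + 720) = 413260 - (764650 + 720) = 413260 - 1*765370 = 413260 - 765370 = -352110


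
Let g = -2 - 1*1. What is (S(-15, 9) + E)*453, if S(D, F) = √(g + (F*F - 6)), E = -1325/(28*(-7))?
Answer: 600225/196 + 2718*√2 ≈ 6906.2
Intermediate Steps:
g = -3 (g = -2 - 1 = -3)
E = 1325/196 (E = -1325/(-196) = -1325*(-1/196) = 1325/196 ≈ 6.7602)
S(D, F) = √(-9 + F²) (S(D, F) = √(-3 + (F*F - 6)) = √(-3 + (F² - 6)) = √(-3 + (-6 + F²)) = √(-9 + F²))
(S(-15, 9) + E)*453 = (√(-9 + 9²) + 1325/196)*453 = (√(-9 + 81) + 1325/196)*453 = (√72 + 1325/196)*453 = (6*√2 + 1325/196)*453 = (1325/196 + 6*√2)*453 = 600225/196 + 2718*√2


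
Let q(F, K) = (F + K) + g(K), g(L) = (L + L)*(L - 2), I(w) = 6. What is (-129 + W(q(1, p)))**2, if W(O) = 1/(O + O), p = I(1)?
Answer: 201327721/12100 ≈ 16639.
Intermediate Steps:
p = 6
g(L) = 2*L*(-2 + L) (g(L) = (2*L)*(-2 + L) = 2*L*(-2 + L))
q(F, K) = F + K + 2*K*(-2 + K) (q(F, K) = (F + K) + 2*K*(-2 + K) = F + K + 2*K*(-2 + K))
W(O) = 1/(2*O)
(-129 + W(q(1, p)))**2 = (-129 + 1/(2*(1 + 6 + 2*6*(-2 + 6))))**2 = (-129 + 1/(2*(1 + 6 + 2*6*4)))**2 = (-129 + 1/(2*(1 + 6 + 48)))**2 = (-129 + (1/2)/55)**2 = (-129 + (1/2)*(1/55))**2 = (-129 + 1/110)**2 = (-14189/110)**2 = 201327721/12100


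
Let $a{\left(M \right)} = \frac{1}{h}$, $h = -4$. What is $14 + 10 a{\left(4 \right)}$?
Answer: $\frac{23}{2} \approx 11.5$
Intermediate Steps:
$a{\left(M \right)} = - \frac{1}{4}$ ($a{\left(M \right)} = \frac{1}{-4} = - \frac{1}{4}$)
$14 + 10 a{\left(4 \right)} = 14 + 10 \left(- \frac{1}{4}\right) = 14 - \frac{5}{2} = \frac{23}{2}$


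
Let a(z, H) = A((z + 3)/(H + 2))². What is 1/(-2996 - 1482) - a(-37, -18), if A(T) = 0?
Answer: -1/4478 ≈ -0.00022331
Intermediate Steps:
a(z, H) = 0 (a(z, H) = 0² = 0)
1/(-2996 - 1482) - a(-37, -18) = 1/(-2996 - 1482) - 1*0 = 1/(-4478) + 0 = -1/4478 + 0 = -1/4478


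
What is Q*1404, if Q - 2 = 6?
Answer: 11232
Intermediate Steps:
Q = 8 (Q = 2 + 6 = 8)
Q*1404 = 8*1404 = 11232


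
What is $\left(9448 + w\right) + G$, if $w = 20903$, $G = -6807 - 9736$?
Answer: $13808$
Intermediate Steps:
$G = -16543$ ($G = -6807 - 9736 = -16543$)
$\left(9448 + w\right) + G = \left(9448 + 20903\right) - 16543 = 30351 - 16543 = 13808$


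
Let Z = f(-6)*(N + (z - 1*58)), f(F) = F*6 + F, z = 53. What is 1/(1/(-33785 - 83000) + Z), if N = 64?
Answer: -116785/289393231 ≈ -0.00040355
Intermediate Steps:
f(F) = 7*F (f(F) = 6*F + F = 7*F)
Z = -2478 (Z = (7*(-6))*(64 + (53 - 1*58)) = -42*(64 + (53 - 58)) = -42*(64 - 5) = -42*59 = -2478)
1/(1/(-33785 - 83000) + Z) = 1/(1/(-33785 - 83000) - 2478) = 1/(1/(-116785) - 2478) = 1/(-1/116785 - 2478) = 1/(-289393231/116785) = -116785/289393231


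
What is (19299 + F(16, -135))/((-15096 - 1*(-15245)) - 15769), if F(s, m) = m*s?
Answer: -17139/15620 ≈ -1.0972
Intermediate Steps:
(19299 + F(16, -135))/((-15096 - 1*(-15245)) - 15769) = (19299 - 135*16)/((-15096 - 1*(-15245)) - 15769) = (19299 - 2160)/((-15096 + 15245) - 15769) = 17139/(149 - 15769) = 17139/(-15620) = 17139*(-1/15620) = -17139/15620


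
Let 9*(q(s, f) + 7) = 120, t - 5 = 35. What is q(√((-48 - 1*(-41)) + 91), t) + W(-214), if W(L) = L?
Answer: -623/3 ≈ -207.67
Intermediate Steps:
t = 40 (t = 5 + 35 = 40)
q(s, f) = 19/3 (q(s, f) = -7 + (⅑)*120 = -7 + 40/3 = 19/3)
q(√((-48 - 1*(-41)) + 91), t) + W(-214) = 19/3 - 214 = -623/3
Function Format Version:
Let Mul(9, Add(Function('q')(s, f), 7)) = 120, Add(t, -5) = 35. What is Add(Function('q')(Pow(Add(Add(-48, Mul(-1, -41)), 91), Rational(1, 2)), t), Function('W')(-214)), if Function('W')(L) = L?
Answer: Rational(-623, 3) ≈ -207.67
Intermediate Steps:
t = 40 (t = Add(5, 35) = 40)
Function('q')(s, f) = Rational(19, 3) (Function('q')(s, f) = Add(-7, Mul(Rational(1, 9), 120)) = Add(-7, Rational(40, 3)) = Rational(19, 3))
Add(Function('q')(Pow(Add(Add(-48, Mul(-1, -41)), 91), Rational(1, 2)), t), Function('W')(-214)) = Add(Rational(19, 3), -214) = Rational(-623, 3)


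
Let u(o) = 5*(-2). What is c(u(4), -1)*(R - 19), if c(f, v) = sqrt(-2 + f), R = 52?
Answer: 66*I*sqrt(3) ≈ 114.32*I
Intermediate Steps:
u(o) = -10
c(u(4), -1)*(R - 19) = sqrt(-2 - 10)*(52 - 19) = sqrt(-12)*33 = (2*I*sqrt(3))*33 = 66*I*sqrt(3)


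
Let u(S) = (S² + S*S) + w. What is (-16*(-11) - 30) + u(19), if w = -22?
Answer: 846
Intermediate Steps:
u(S) = -22 + 2*S² (u(S) = (S² + S*S) - 22 = (S² + S²) - 22 = 2*S² - 22 = -22 + 2*S²)
(-16*(-11) - 30) + u(19) = (-16*(-11) - 30) + (-22 + 2*19²) = (176 - 30) + (-22 + 2*361) = 146 + (-22 + 722) = 146 + 700 = 846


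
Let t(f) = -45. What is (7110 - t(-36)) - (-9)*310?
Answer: 9945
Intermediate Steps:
(7110 - t(-36)) - (-9)*310 = (7110 - 1*(-45)) - (-9)*310 = (7110 + 45) - 1*(-2790) = 7155 + 2790 = 9945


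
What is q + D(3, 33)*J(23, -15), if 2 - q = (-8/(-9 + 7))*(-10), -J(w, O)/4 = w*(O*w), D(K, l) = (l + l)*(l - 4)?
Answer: 60750402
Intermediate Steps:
D(K, l) = 2*l*(-4 + l) (D(K, l) = (2*l)*(-4 + l) = 2*l*(-4 + l))
J(w, O) = -4*O*w**2 (J(w, O) = -4*w*O*w = -4*O*w**2)
q = 42 (q = 2 - -8/(-9 + 7)*(-10) = 2 - -8/(-2)*(-10) = 2 - (-1/2*(-8))*(-10) = 2 - 4*(-10) = 2 - 1*(-40) = 2 + 40 = 42)
q + D(3, 33)*J(23, -15) = 42 + (2*33*(-4 + 33))*(-4*(-15)*23**2) = 42 + (2*33*29)*(-4*(-15)*529) = 42 + 1914*31740 = 42 + 60750360 = 60750402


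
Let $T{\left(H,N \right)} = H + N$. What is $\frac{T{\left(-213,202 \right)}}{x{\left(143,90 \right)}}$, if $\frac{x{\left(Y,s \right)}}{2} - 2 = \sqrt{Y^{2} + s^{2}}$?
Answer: $\frac{1}{2595} - \frac{\sqrt{28549}}{5190} \approx -0.03217$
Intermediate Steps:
$x{\left(Y,s \right)} = 4 + 2 \sqrt{Y^{2} + s^{2}}$
$\frac{T{\left(-213,202 \right)}}{x{\left(143,90 \right)}} = \frac{-213 + 202}{4 + 2 \sqrt{143^{2} + 90^{2}}} = - \frac{11}{4 + 2 \sqrt{20449 + 8100}} = - \frac{11}{4 + 2 \sqrt{28549}}$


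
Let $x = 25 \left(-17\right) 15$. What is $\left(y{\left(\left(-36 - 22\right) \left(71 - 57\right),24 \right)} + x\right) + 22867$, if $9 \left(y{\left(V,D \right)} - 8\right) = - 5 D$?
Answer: $\frac{49460}{3} \approx 16487.0$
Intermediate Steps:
$x = -6375$ ($x = \left(-425\right) 15 = -6375$)
$y{\left(V,D \right)} = 8 - \frac{5 D}{9}$ ($y{\left(V,D \right)} = 8 + \frac{\left(-5\right) D}{9} = 8 - \frac{5 D}{9}$)
$\left(y{\left(\left(-36 - 22\right) \left(71 - 57\right),24 \right)} + x\right) + 22867 = \left(\left(8 - \frac{40}{3}\right) - 6375\right) + 22867 = \left(- \frac{16}{3} - 6375\right) + 22867 = - \frac{19141}{3} + 22867 = \frac{49460}{3}$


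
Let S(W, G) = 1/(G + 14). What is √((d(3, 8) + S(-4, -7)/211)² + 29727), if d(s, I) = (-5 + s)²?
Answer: 8*√1013831701/1477 ≈ 172.46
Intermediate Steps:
S(W, G) = 1/(14 + G)
√((d(3, 8) + S(-4, -7)/211)² + 29727) = √(((-5 + 3)² + 1/((14 - 7)*211))² + 29727) = √(((-2)² + (1/211)/7)² + 29727) = √((4 + (⅐)*(1/211))² + 29727) = √((4 + 1/1477)² + 29727) = √((5909/1477)² + 29727) = √(34916281/2181529 + 29727) = √(64885228864/2181529) = 8*√1013831701/1477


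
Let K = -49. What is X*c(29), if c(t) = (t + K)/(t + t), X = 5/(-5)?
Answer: 10/29 ≈ 0.34483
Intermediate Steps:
X = -1 (X = 5*(-⅕) = -1)
c(t) = (-49 + t)/(2*t) (c(t) = (t - 49)/(t + t) = (-49 + t)/((2*t)) = (-49 + t)*(1/(2*t)) = (-49 + t)/(2*t))
X*c(29) = -(-49 + 29)/(2*29) = -(-20)/(2*29) = -1*(-10/29) = 10/29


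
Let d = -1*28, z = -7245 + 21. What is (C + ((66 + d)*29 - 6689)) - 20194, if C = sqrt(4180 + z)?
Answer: -25781 + 2*I*sqrt(761) ≈ -25781.0 + 55.172*I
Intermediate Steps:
z = -7224
d = -28
C = 2*I*sqrt(761) (C = sqrt(4180 - 7224) = sqrt(-3044) = 2*I*sqrt(761) ≈ 55.172*I)
(C + ((66 + d)*29 - 6689)) - 20194 = (2*I*sqrt(761) + ((66 - 28)*29 - 6689)) - 20194 = (2*I*sqrt(761) + (38*29 - 6689)) - 20194 = (2*I*sqrt(761) + (1102 - 6689)) - 20194 = (2*I*sqrt(761) - 5587) - 20194 = (-5587 + 2*I*sqrt(761)) - 20194 = -25781 + 2*I*sqrt(761)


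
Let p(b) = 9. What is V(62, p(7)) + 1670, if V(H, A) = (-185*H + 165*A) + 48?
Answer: -8267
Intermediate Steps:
V(H, A) = 48 - 185*H + 165*A
V(62, p(7)) + 1670 = (48 - 185*62 + 165*9) + 1670 = (48 - 11470 + 1485) + 1670 = -9937 + 1670 = -8267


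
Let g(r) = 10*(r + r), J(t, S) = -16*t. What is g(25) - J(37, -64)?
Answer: 1092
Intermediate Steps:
g(r) = 20*r (g(r) = 10*(2*r) = 20*r)
g(25) - J(37, -64) = 20*25 - (-16)*37 = 500 - 1*(-592) = 500 + 592 = 1092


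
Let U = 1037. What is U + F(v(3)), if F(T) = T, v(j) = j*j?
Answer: 1046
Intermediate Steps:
v(j) = j**2
U + F(v(3)) = 1037 + 3**2 = 1037 + 9 = 1046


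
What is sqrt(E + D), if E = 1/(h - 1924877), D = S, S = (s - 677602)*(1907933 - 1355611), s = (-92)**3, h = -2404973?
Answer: I*sqrt(603178570196030640215194)/865970 ≈ 8.9685e+5*I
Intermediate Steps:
s = -778688
S = -804341005380 (S = (-778688 - 677602)*(1907933 - 1355611) = -1456290*552322 = -804341005380)
D = -804341005380
E = -1/4329850 (E = 1/(-2404973 - 1924877) = 1/(-4329850) = -1/4329850 ≈ -2.3095e-7)
sqrt(E + D) = sqrt(-1/4329850 - 804341005380) = sqrt(-3482675902144593001/4329850) = I*sqrt(603178570196030640215194)/865970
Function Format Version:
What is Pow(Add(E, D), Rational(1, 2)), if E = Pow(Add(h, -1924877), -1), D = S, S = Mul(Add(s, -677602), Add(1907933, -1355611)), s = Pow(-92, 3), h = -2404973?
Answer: Mul(Rational(1, 865970), I, Pow(603178570196030640215194, Rational(1, 2))) ≈ Mul(8.9685e+5, I)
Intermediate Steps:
s = -778688
S = -804341005380 (S = Mul(Add(-778688, -677602), Add(1907933, -1355611)) = Mul(-1456290, 552322) = -804341005380)
D = -804341005380
E = Rational(-1, 4329850) (E = Pow(Add(-2404973, -1924877), -1) = Pow(-4329850, -1) = Rational(-1, 4329850) ≈ -2.3095e-7)
Pow(Add(E, D), Rational(1, 2)) = Pow(Add(Rational(-1, 4329850), -804341005380), Rational(1, 2)) = Pow(Rational(-3482675902144593001, 4329850), Rational(1, 2)) = Mul(Rational(1, 865970), I, Pow(603178570196030640215194, Rational(1, 2)))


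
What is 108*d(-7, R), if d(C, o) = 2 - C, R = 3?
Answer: 972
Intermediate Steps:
108*d(-7, R) = 108*(2 - 1*(-7)) = 108*(2 + 7) = 108*9 = 972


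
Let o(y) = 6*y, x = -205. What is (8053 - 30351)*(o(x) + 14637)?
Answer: -298949286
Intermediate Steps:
(8053 - 30351)*(o(x) + 14637) = (8053 - 30351)*(6*(-205) + 14637) = -22298*(-1230 + 14637) = -22298*13407 = -298949286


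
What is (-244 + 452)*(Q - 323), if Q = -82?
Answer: -84240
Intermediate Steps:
(-244 + 452)*(Q - 323) = (-244 + 452)*(-82 - 323) = 208*(-405) = -84240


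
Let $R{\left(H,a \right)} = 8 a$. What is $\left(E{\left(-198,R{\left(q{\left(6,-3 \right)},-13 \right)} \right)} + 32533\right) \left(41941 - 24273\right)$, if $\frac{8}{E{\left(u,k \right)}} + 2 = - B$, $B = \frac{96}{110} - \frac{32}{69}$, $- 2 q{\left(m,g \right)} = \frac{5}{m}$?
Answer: $\frac{375301543412}{653} \approx 5.7473 \cdot 10^{8}$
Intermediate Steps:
$q{\left(m,g \right)} = - \frac{5}{2 m}$ ($q{\left(m,g \right)} = - \frac{5 \frac{1}{m}}{2} = - \frac{5}{2 m}$)
$B = \frac{1552}{3795}$ ($B = 96 \cdot \frac{1}{110} - \frac{32}{69} = \frac{48}{55} - \frac{32}{69} = \frac{1552}{3795} \approx 0.40896$)
$E{\left(u,k \right)} = - \frac{15180}{4571}$ ($E{\left(u,k \right)} = \frac{8}{-2 - \frac{1552}{3795}} = \frac{8}{- \frac{9142}{3795}} = 8 \left(- \frac{3795}{9142}\right) = - \frac{15180}{4571}$)
$\left(E{\left(-198,R{\left(q{\left(6,-3 \right)},-13 \right)} \right)} + 32533\right) \left(41941 - 24273\right) = \left(- \frac{15180}{4571} + 32533\right) \left(41941 - 24273\right) = \frac{148693163}{4571} \cdot 17668 = \frac{375301543412}{653}$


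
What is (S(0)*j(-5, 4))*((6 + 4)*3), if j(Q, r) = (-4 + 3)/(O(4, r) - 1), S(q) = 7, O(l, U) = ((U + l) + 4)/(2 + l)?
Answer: -210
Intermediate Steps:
O(l, U) = (4 + U + l)/(2 + l)
j(Q, r) = -1/(1/3 + r/6) (j(Q, r) = (-4 + 3)/((4 + r + 4)/(2 + 4) - 1) = -1/((8 + r)/6 - 1) = -1/((4/3 + r/6) - 1) = -1/(1/3 + r/6))
(S(0)*j(-5, 4))*((6 + 4)*3) = (7*(-6/(2 + 4)))*((6 + 4)*3) = (7*(-6/6))*(10*3) = (7*(-6*1/6))*30 = (7*(-1))*30 = -7*30 = -210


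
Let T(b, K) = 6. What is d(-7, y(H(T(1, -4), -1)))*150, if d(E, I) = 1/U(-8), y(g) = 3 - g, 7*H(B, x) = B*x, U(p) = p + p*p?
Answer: 75/28 ≈ 2.6786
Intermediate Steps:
U(p) = p + p²
H(B, x) = B*x/7 (H(B, x) = (B*x)/7 = B*x/7)
d(E, I) = 1/56 (d(E, I) = 1/(-8*(1 - 8)) = 1/(-8*(-7)) = 1/56)
d(-7, y(H(T(1, -4), -1)))*150 = (1/56)*150 = 75/28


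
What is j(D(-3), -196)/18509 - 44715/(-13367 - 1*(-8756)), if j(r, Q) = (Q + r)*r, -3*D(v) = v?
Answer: 275576930/28448333 ≈ 9.6869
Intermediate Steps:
D(v) = -v/3
j(r, Q) = r*(Q + r)
j(D(-3), -196)/18509 - 44715/(-13367 - 1*(-8756)) = ((-⅓*(-3))*(-196 - ⅓*(-3)))/18509 - 44715/(-13367 - 1*(-8756)) = (1*(-196 + 1))*(1/18509) - 44715/(-13367 + 8756) = (1*(-195))*(1/18509) - 44715/(-4611) = -195*1/18509 - 44715*(-1/4611) = -195/18509 + 14905/1537 = 275576930/28448333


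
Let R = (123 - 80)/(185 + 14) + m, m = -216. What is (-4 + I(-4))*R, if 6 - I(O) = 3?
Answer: 42941/199 ≈ 215.78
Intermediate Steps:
I(O) = 3 (I(O) = 6 - 1*3 = 6 - 3 = 3)
R = -42941/199 (R = (123 - 80)/(185 + 14) - 216 = 43/199 - 216 = -42941/199 ≈ -215.78)
(-4 + I(-4))*R = (-4 + 3)*(-42941/199) = -1*(-42941/199) = 42941/199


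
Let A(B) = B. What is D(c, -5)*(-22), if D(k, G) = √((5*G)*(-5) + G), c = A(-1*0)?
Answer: -44*√30 ≈ -241.00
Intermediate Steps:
c = 0 (c = -1*0 = 0)
D(k, G) = 2*√6*√(-G) (D(k, G) = √(-25*G + G) = √(-24*G) = 2*√6*√(-G))
D(c, -5)*(-22) = (2*√6*√(-1*(-5)))*(-22) = (2*√6*√5)*(-22) = (2*√30)*(-22) = -44*√30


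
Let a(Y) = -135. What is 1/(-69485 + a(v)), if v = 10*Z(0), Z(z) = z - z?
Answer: -1/69620 ≈ -1.4364e-5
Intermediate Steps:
Z(z) = 0
v = 0 (v = 10*0 = 0)
1/(-69485 + a(v)) = 1/(-69485 - 135) = 1/(-69620) = -1/69620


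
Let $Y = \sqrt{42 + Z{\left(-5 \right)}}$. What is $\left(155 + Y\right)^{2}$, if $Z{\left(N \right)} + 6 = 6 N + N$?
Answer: $24336$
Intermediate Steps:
$Z{\left(N \right)} = -6 + 7 N$ ($Z{\left(N \right)} = -6 + \left(6 N + N\right) = -6 + 7 N$)
$Y = 1$ ($Y = \sqrt{42 + \left(-6 + 7 \left(-5\right)\right)} = \sqrt{42 - 41} = \sqrt{1} = 1$)
$\left(155 + Y\right)^{2} = \left(155 + 1\right)^{2} = 156^{2} = 24336$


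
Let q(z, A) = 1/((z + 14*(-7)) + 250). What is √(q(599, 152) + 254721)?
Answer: 4*√8978931217/751 ≈ 504.70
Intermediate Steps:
q(z, A) = 1/(152 + z) (q(z, A) = 1/((z - 98) + 250) = 1/((-98 + z) + 250) = 1/(152 + z))
√(q(599, 152) + 254721) = √(1/(152 + 599) + 254721) = √(1/751 + 254721) = √(191295472/751) = 4*√8978931217/751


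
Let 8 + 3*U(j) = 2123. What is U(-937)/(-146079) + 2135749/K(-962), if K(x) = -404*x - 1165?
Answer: 34634989184/6289236573 ≈ 5.5070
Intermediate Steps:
K(x) = -1165 - 404*x
U(j) = 705 (U(j) = -8/3 + (1/3)*2123 = -8/3 + 2123/3 = 705)
U(-937)/(-146079) + 2135749/K(-962) = 705/(-146079) + 2135749/(-1165 - 404*(-962)) = 705*(-1/146079) + 2135749/(-1165 + 388648) = -235/48693 + 2135749/387483 = 34634989184/6289236573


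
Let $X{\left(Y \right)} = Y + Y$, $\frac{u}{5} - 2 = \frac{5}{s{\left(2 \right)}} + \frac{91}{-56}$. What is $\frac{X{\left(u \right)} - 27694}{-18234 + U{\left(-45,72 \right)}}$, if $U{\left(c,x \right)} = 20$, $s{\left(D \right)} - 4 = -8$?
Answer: $\frac{110811}{72856} \approx 1.521$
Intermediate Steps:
$s{\left(D \right)} = -4$ ($s{\left(D \right)} = 4 - 8 = -4$)
$u = - \frac{35}{8}$ ($u = 10 + 5 \left(\frac{5}{-4} + \frac{91}{-56}\right) = 10 + 5 \left(5 \left(- \frac{1}{4}\right) + 91 \left(- \frac{1}{56}\right)\right) = 10 + 5 \left(- \frac{5}{4} - \frac{13}{8}\right) = 10 + 5 \left(- \frac{23}{8}\right) = 10 - \frac{115}{8} = - \frac{35}{8} \approx -4.375$)
$X{\left(Y \right)} = 2 Y$
$\frac{X{\left(u \right)} - 27694}{-18234 + U{\left(-45,72 \right)}} = \frac{2 \left(- \frac{35}{8}\right) - 27694}{-18234 + 20} = \frac{- \frac{35}{4} - 27694}{-18214} = \left(- \frac{110811}{4}\right) \left(- \frac{1}{18214}\right) = \frac{110811}{72856}$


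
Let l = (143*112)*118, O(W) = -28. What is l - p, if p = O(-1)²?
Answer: 1889104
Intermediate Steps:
l = 1889888 (l = 16016*118 = 1889888)
p = 784 (p = (-28)² = 784)
l - p = 1889888 - 1*784 = 1889888 - 784 = 1889104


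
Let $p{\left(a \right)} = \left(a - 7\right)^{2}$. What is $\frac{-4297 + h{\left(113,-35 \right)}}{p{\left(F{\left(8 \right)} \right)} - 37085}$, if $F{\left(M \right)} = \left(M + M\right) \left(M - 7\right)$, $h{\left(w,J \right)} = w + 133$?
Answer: $\frac{4051}{37004} \approx 0.10947$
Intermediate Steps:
$h{\left(w,J \right)} = 133 + w$
$F{\left(M \right)} = 2 M \left(-7 + M\right)$
$p{\left(a \right)} = \left(-7 + a\right)^{2}$
$\frac{-4297 + h{\left(113,-35 \right)}}{p{\left(F{\left(8 \right)} \right)} - 37085} = \frac{-4297 + \left(133 + 113\right)}{\left(-7 + 2 \cdot 8 \left(-7 + 8\right)\right)^{2} - 37085} = \frac{-4297 + 246}{\left(-7 + 2 \cdot 8 \cdot 1\right)^{2} - 37085} = - \frac{4051}{\left(-7 + 16\right)^{2} - 37085} = - \frac{4051}{9^{2} - 37085} = - \frac{4051}{81 - 37085} = - \frac{4051}{-37004} = \left(-4051\right) \left(- \frac{1}{37004}\right) = \frac{4051}{37004}$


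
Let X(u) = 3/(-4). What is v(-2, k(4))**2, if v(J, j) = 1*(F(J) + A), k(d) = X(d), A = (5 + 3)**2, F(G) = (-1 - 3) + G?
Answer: 3364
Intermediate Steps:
F(G) = -4 + G
A = 64 (A = 8**2 = 64)
X(u) = -3/4 (X(u) = 3*(-1/4) = -3/4)
k(d) = -3/4
v(J, j) = 60 + J (v(J, j) = 1*((-4 + J) + 64) = 1*(60 + J) = 60 + J)
v(-2, k(4))**2 = (60 - 2)**2 = 58**2 = 3364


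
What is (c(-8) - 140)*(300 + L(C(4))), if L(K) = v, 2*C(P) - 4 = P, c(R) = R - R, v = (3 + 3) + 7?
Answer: -43820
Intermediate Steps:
v = 13 (v = 6 + 7 = 13)
c(R) = 0
C(P) = 2 + P/2
L(K) = 13
(c(-8) - 140)*(300 + L(C(4))) = (0 - 140)*(300 + 13) = -140*313 = -43820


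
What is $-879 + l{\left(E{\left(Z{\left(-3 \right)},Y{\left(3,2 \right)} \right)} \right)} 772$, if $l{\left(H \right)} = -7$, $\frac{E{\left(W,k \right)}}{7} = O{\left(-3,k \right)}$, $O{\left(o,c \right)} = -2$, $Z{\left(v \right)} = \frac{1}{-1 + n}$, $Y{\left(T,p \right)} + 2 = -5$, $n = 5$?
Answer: $-6283$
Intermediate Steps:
$Y{\left(T,p \right)} = -7$ ($Y{\left(T,p \right)} = -2 - 5 = -7$)
$Z{\left(v \right)} = \frac{1}{4}$ ($Z{\left(v \right)} = \frac{1}{-1 + 5} = \frac{1}{4}$)
$E{\left(W,k \right)} = -14$ ($E{\left(W,k \right)} = 7 \left(-2\right) = -14$)
$-879 + l{\left(E{\left(Z{\left(-3 \right)},Y{\left(3,2 \right)} \right)} \right)} 772 = -879 - 5404 = -6283$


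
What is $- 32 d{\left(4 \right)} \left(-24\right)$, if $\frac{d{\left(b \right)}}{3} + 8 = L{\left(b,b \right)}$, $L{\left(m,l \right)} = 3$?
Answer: $-11520$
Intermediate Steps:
$d{\left(b \right)} = -15$ ($d{\left(b \right)} = -24 + 3 \cdot 3 = -24 + 9 = -15$)
$- 32 d{\left(4 \right)} \left(-24\right) = \left(-32\right) \left(-15\right) \left(-24\right) = 480 \left(-24\right) = -11520$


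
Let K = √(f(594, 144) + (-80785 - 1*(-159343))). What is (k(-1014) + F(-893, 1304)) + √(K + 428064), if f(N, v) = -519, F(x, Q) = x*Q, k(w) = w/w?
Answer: -1164471 + √(428064 + 3*√8671) ≈ -1.1638e+6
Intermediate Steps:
k(w) = 1
F(x, Q) = Q*x
K = 3*√8671 (K = √(-519 + (-80785 - 1*(-159343))) = √(-519 + (-80785 + 159343)) = √(-519 + 78558) = √78039 = 3*√8671 ≈ 279.35)
(k(-1014) + F(-893, 1304)) + √(K + 428064) = (1 + 1304*(-893)) + √(3*√8671 + 428064) = (1 - 1164472) + √(428064 + 3*√8671) = -1164471 + √(428064 + 3*√8671)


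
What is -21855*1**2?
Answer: -21855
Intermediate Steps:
-21855*1**2 = -21855*1 = -21855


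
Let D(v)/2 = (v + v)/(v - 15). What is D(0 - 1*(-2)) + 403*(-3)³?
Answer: -141461/13 ≈ -10882.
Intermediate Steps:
D(v) = 4*v/(-15 + v) (D(v) = 2*((v + v)/(v - 15)) = 2*((2*v)/(-15 + v)) = 2*(2*v/(-15 + v)) = 4*v/(-15 + v))
D(0 - 1*(-2)) + 403*(-3)³ = 4*(0 - 1*(-2))/(-15 + (0 - 1*(-2))) + 403*(-3)³ = 4*(0 + 2)/(-15 + (0 + 2)) + 403*(-27) = 4*2/(-15 + 2) - 10881 = 4*2/(-13) - 10881 = 4*2*(-1/13) - 10881 = -8/13 - 10881 = -141461/13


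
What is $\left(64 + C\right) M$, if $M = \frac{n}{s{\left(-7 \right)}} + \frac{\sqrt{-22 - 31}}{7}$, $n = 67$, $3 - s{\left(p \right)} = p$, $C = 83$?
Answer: $\frac{9849}{10} + 21 i \sqrt{53} \approx 984.9 + 152.88 i$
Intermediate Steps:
$s{\left(p \right)} = 3 - p$
$M = \frac{67}{10} + \frac{i \sqrt{53}}{7}$ ($M = \frac{67}{3 - -7} + \frac{\sqrt{-22 - 31}}{7} = \frac{67}{3 + 7} + \sqrt{-53} \cdot \frac{1}{7} = \frac{67}{10} + i \sqrt{53} \cdot \frac{1}{7} = 67 \cdot \frac{1}{10} + \frac{i \sqrt{53}}{7} = \frac{67}{10} + \frac{i \sqrt{53}}{7} \approx 6.7 + 1.04 i$)
$\left(64 + C\right) M = \left(64 + 83\right) \left(\frac{67}{10} + \frac{i \sqrt{53}}{7}\right) = 147 \left(\frac{67}{10} + \frac{i \sqrt{53}}{7}\right) = \frac{9849}{10} + 21 i \sqrt{53}$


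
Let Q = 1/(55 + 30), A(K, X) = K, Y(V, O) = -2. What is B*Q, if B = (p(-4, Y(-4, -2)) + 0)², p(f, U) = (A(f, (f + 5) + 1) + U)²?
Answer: 1296/85 ≈ 15.247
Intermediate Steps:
Q = 1/85 ≈ 0.011765
p(f, U) = (U + f)² (p(f, U) = (f + U)² = (U + f)²)
B = 1296 (B = ((-2 - 4)² + 0)² = ((-6)² + 0)² = (36 + 0)² = 36² = 1296)
B*Q = 1296*(1/85) = 1296/85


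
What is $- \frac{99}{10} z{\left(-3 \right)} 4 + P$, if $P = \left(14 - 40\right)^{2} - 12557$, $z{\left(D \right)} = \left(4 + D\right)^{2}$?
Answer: $- \frac{59603}{5} \approx -11921.0$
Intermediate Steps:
$P = -11881$ ($P = \left(-26\right)^{2} - 12557 = 676 - 12557 = -11881$)
$- \frac{99}{10} z{\left(-3 \right)} 4 + P = - \frac{99}{10} \left(4 - 3\right)^{2} \cdot 4 - 11881 = \left(-99\right) \frac{1}{10} \cdot 1^{2} \cdot 4 - 11881 = - \frac{99 \cdot 1 \cdot 4}{10} - 11881 = \left(- \frac{99}{10}\right) 4 - 11881 = - \frac{198}{5} - 11881 = - \frac{59603}{5}$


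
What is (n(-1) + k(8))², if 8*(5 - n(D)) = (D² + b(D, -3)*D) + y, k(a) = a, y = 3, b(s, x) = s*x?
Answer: 10609/64 ≈ 165.77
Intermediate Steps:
n(D) = 37/8 + D²/4 (n(D) = 5 - ((D² + (D*(-3))*D) + 3)/8 = 5 - ((D² + (-3*D)*D) + 3)/8 = 5 - ((D² - 3*D²) + 3)/8 = 5 - (-2*D² + 3)/8 = 5 - (3 - 2*D²)/8 = 5 + (-3/8 + D²/4) = 37/8 + D²/4)
(n(-1) + k(8))² = ((37/8 + (¼)*(-1)²) + 8)² = ((37/8 + (¼)*1) + 8)² = ((37/8 + ¼) + 8)² = (39/8 + 8)² = (103/8)² = 10609/64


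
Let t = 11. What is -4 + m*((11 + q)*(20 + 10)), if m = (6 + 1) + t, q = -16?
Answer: -2704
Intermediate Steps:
m = 18 (m = (6 + 1) + 11 = 7 + 11 = 18)
-4 + m*((11 + q)*(20 + 10)) = -4 + 18*((11 - 16)*(20 + 10)) = -4 + 18*(-5*30) = -4 + 18*(-150) = -4 - 2700 = -2704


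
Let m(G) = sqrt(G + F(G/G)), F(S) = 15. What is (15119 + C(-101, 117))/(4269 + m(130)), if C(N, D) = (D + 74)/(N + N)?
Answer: 13036872843/3681291632 - 3053847*sqrt(145)/3681291632 ≈ 3.5314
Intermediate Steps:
C(N, D) = (74 + D)/(2*N) (C(N, D) = (74 + D)/((2*N)) = (74 + D)*(1/(2*N)) = (74 + D)/(2*N))
m(G) = sqrt(15 + G) (m(G) = sqrt(G + 15) = sqrt(15 + G))
(15119 + C(-101, 117))/(4269 + m(130)) = (15119 + (1/2)*(74 + 117)/(-101))/(4269 + sqrt(15 + 130)) = (15119 + (1/2)*(-1/101)*191)/(4269 + sqrt(145)) = (15119 - 191/202)/(4269 + sqrt(145)) = 3053847/(202*(4269 + sqrt(145)))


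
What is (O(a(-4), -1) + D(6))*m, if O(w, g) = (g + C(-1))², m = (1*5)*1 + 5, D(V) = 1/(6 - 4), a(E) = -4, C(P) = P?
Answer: 45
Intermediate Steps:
D(V) = ½ (D(V) = 1/2 = ½)
m = 10 (m = 5*1 + 5 = 5 + 5 = 10)
O(w, g) = (-1 + g)² (O(w, g) = (g - 1)² = (-1 + g)²)
(O(a(-4), -1) + D(6))*m = ((-1 - 1)² + ½)*10 = ((-2)² + ½)*10 = (4 + ½)*10 = (9/2)*10 = 45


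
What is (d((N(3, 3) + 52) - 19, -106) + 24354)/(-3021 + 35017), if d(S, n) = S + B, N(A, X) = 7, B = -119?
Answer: 24275/31996 ≈ 0.75869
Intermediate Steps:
d(S, n) = -119 + S (d(S, n) = S - 119 = -119 + S)
(d((N(3, 3) + 52) - 19, -106) + 24354)/(-3021 + 35017) = ((-119 + ((7 + 52) - 19)) + 24354)/(-3021 + 35017) = ((-119 + (59 - 19)) + 24354)/31996 = ((-119 + 40) + 24354)*(1/31996) = (-79 + 24354)*(1/31996) = 24275*(1/31996) = 24275/31996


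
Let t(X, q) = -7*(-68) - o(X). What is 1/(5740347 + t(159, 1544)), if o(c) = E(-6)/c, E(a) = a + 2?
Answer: 159/912790861 ≈ 1.7419e-7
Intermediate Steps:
E(a) = 2 + a
o(c) = -4/c (o(c) = (2 - 6)/c = -4/c)
t(X, q) = 476 + 4/X (t(X, q) = -7*(-68) - (-4)/X = 476 + 4/X)
1/(5740347 + t(159, 1544)) = 1/(5740347 + (476 + 4/159)) = 1/(5740347 + 75688/159) = 1/(912790861/159) = 159/912790861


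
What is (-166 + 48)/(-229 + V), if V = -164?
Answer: 118/393 ≈ 0.30025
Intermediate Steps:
(-166 + 48)/(-229 + V) = (-166 + 48)/(-229 - 164) = -118/(-393) = -118*(-1/393) = 118/393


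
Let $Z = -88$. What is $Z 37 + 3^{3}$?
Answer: $-3229$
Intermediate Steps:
$Z 37 + 3^{3} = \left(-88\right) 37 + 3^{3} = -3256 + 27 = -3229$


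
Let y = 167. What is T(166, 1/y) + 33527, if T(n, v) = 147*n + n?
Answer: 58095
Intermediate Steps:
T(n, v) = 148*n
T(166, 1/y) + 33527 = 148*166 + 33527 = 24568 + 33527 = 58095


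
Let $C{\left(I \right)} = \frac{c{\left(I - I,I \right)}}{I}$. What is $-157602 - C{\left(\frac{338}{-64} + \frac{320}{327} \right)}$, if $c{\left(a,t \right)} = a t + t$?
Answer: $-157603$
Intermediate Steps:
$c{\left(a,t \right)} = t + a t$
$C{\left(I \right)} = 1$ ($C{\left(I \right)} = \frac{I \left(1 + \left(I - I\right)\right)}{I} = \frac{I \left(1 + 0\right)}{I} = \frac{I 1}{I} = \frac{I}{I} = 1$)
$-157602 - C{\left(\frac{338}{-64} + \frac{320}{327} \right)} = -157602 - 1 = -157603$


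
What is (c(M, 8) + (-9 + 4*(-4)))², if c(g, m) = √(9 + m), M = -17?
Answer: (25 - √17)² ≈ 435.84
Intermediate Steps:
(c(M, 8) + (-9 + 4*(-4)))² = (√(9 + 8) + (-9 + 4*(-4)))² = (√17 + (-9 - 16))² = (√17 - 25)² = (-25 + √17)²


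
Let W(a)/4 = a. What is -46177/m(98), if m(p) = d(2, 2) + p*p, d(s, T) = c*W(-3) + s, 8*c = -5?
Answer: -92354/19227 ≈ -4.8034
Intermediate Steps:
c = -5/8 (c = (⅛)*(-5) = -5/8 ≈ -0.62500)
W(a) = 4*a
d(s, T) = 15/2 + s (d(s, T) = -5*(-3)/2 + s = -5/8*(-12) + s = 15/2 + s)
m(p) = 19/2 + p² (m(p) = (15/2 + 2) + p*p = 19/2 + p²)
-46177/m(98) = -46177/(19/2 + 98²) = -46177/(19/2 + 9604) = -46177/19227/2 = -46177*2/19227 = -92354/19227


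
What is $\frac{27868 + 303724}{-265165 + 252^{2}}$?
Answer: $- \frac{331592}{201661} \approx -1.6443$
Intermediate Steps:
$\frac{27868 + 303724}{-265165 + 252^{2}} = \frac{331592}{-265165 + 63504} = \frac{331592}{-201661} = 331592 \left(- \frac{1}{201661}\right) = - \frac{331592}{201661}$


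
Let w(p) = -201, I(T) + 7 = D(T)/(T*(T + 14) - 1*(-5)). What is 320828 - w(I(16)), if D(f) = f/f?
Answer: 321029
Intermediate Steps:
D(f) = 1
I(T) = -7 + 1/(5 + T*(14 + T)) (I(T) = -7 + 1/(T*(T + 14) - 1*(-5)) = -7 + 1/(T*(14 + T) + 5) = -7 + 1/(5 + T*(14 + T)))
320828 - w(I(16)) = 320828 - 1*(-201) = 320828 + 201 = 321029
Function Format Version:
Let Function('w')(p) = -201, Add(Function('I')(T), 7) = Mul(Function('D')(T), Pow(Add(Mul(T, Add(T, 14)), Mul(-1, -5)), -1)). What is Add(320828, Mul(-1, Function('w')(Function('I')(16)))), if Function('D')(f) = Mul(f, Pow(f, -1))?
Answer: 321029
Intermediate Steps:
Function('D')(f) = 1
Function('I')(T) = Add(-7, Pow(Add(5, Mul(T, Add(14, T))), -1)) (Function('I')(T) = Add(-7, Mul(1, Pow(Add(Mul(T, Add(T, 14)), Mul(-1, -5)), -1))) = Add(-7, Mul(1, Pow(Add(Mul(T, Add(14, T)), 5), -1))) = Add(-7, Mul(1, Pow(Add(5, Mul(T, Add(14, T))), -1))) = Add(-7, Pow(Add(5, Mul(T, Add(14, T))), -1)))
Add(320828, Mul(-1, Function('w')(Function('I')(16)))) = Add(320828, Mul(-1, -201)) = Add(320828, 201) = 321029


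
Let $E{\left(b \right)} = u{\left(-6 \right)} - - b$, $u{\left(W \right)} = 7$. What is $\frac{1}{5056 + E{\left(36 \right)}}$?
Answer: $\frac{1}{5099} \approx 0.00019612$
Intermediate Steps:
$E{\left(b \right)} = 7 + b$ ($E{\left(b \right)} = 7 - - b = 7 + b$)
$\frac{1}{5056 + E{\left(36 \right)}} = \frac{1}{5056 + \left(7 + 36\right)} = \frac{1}{5056 + 43} = \frac{1}{5099}$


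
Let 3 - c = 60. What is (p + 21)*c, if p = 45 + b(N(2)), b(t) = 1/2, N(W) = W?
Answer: -7581/2 ≈ -3790.5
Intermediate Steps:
b(t) = 1/2
c = -57 (c = 3 - 1*60 = 3 - 60 = -57)
p = 91/2 (p = 45 + 1/2 = 91/2 ≈ 45.500)
(p + 21)*c = (91/2 + 21)*(-57) = (133/2)*(-57) = -7581/2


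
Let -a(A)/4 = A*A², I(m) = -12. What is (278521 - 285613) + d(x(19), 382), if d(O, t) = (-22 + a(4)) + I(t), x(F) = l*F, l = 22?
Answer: -7382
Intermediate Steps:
x(F) = 22*F
a(A) = -4*A³ (a(A) = -4*A*A² = -4*A³)
d(O, t) = -290 (d(O, t) = (-22 - 4*4³) - 12 = (-22 - 4*64) - 12 = (-22 - 256) - 12 = -278 - 12 = -290)
(278521 - 285613) + d(x(19), 382) = (278521 - 285613) - 290 = -7092 - 290 = -7382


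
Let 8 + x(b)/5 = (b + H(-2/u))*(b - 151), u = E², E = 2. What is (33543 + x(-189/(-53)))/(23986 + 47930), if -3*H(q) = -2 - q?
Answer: 42845171/101006022 ≈ 0.42418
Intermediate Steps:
u = 4 (u = 2² = 4)
H(q) = ⅔ + q/3 (H(q) = -(-2 - q)/3 = ⅔ + q/3)
x(b) = -40 + 5*(½ + b)*(-151 + b) (x(b) = -40 + 5*((b + (⅔ + (-2/4)/3))*(b - 151)) = -40 + 5*((b + (⅔ + (-2*¼)/3))*(-151 + b)) = -40 + 5*((b + (⅔ + (⅓)*(-½)))*(-151 + b)) = -40 + 5*((b + (⅔ - ⅙))*(-151 + b)) = -40 + 5*((b + ½)*(-151 + b)) = -40 + 5*((½ + b)*(-151 + b)) = -40 + 5*(½ + b)*(-151 + b))
(33543 + x(-189/(-53)))/(23986 + 47930) = (33543 + (-835/2 + 5*(-189/(-53))² - (-284445)/(2*(-53))))/(23986 + 47930) = (33543 + (-835/2 + 5*(-189*(-1/53))² - (-284445)*(-1)/(2*53)))/71916 = (33543 + (-835/2 + 5*(189/53)² - 1505/2*189/53))*(1/71916) = (33543 + (-835/2 + 5*(35721/2809) - 284445/106))*(1/71916) = (33543 + (-835/2 + 178605/2809 - 284445/106))*(1/71916) = (33543 - 8531945/2809)*(1/71916) = (85690342/2809)*(1/71916) = 42845171/101006022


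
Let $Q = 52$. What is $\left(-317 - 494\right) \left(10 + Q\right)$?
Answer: $-50282$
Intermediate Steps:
$\left(-317 - 494\right) \left(10 + Q\right) = \left(-317 - 494\right) \left(10 + 52\right) = \left(-811\right) 62 = -50282$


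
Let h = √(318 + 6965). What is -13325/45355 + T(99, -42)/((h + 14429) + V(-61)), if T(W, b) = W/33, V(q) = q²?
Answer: -877397637355/2988125433407 - 3*√7283/329415217 ≈ -0.29363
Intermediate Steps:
T(W, b) = W/33 (T(W, b) = W*(1/33) = W/33)
h = √7283 ≈ 85.340
-13325/45355 + T(99, -42)/((h + 14429) + V(-61)) = -13325/45355 + ((1/33)*99)/((√7283 + 14429) + (-61)²) = -13325*1/45355 + 3/((14429 + √7283) + 3721) = -2665/9071 + 3/(18150 + √7283)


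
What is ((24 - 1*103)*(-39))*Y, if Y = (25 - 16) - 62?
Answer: -163293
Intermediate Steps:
Y = -53 (Y = 9 - 62 = -53)
((24 - 1*103)*(-39))*Y = ((24 - 1*103)*(-39))*(-53) = ((24 - 103)*(-39))*(-53) = -79*(-39)*(-53) = 3081*(-53) = -163293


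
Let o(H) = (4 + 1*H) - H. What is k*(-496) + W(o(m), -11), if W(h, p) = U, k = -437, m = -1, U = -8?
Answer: 216744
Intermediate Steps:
o(H) = 4 (o(H) = (4 + H) - H = 4)
W(h, p) = -8
k*(-496) + W(o(m), -11) = -437*(-496) - 8 = 216752 - 8 = 216744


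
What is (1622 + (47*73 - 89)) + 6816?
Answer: 11780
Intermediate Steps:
(1622 + (47*73 - 89)) + 6816 = (1622 + (3431 - 89)) + 6816 = (1622 + 3342) + 6816 = 4964 + 6816 = 11780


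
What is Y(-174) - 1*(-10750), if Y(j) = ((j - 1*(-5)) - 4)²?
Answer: 40679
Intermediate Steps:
Y(j) = (1 + j)² (Y(j) = ((j + 5) - 4)² = ((5 + j) - 4)² = (1 + j)²)
Y(-174) - 1*(-10750) = (1 - 174)² - 1*(-10750) = (-173)² + 10750 = 29929 + 10750 = 40679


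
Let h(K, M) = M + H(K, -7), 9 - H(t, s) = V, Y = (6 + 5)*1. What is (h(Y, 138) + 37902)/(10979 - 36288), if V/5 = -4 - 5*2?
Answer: -38119/25309 ≈ -1.5061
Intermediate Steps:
Y = 11 (Y = 11*1 = 11)
V = -70 (V = 5*(-4 - 5*2) = 5*(-4 - 10) = 5*(-14) = -70)
H(t, s) = 79 (H(t, s) = 9 - 1*(-70) = 9 + 70 = 79)
h(K, M) = 79 + M (h(K, M) = M + 79 = 79 + M)
(h(Y, 138) + 37902)/(10979 - 36288) = ((79 + 138) + 37902)/(10979 - 36288) = (217 + 37902)/(-25309) = 38119*(-1/25309) = -38119/25309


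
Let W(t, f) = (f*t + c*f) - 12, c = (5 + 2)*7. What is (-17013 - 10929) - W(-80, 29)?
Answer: -27031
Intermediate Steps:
c = 49 (c = 7*7 = 49)
W(t, f) = -12 + 49*f + f*t (W(t, f) = (f*t + 49*f) - 12 = (49*f + f*t) - 12 = -12 + 49*f + f*t)
(-17013 - 10929) - W(-80, 29) = (-17013 - 10929) - (-12 + 49*29 + 29*(-80)) = -27942 - (-12 + 1421 - 2320) = -27942 - 1*(-911) = -27942 + 911 = -27031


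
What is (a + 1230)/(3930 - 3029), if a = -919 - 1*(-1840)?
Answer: 2151/901 ≈ 2.3873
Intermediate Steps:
a = 921 (a = -919 + 1840 = 921)
(a + 1230)/(3930 - 3029) = (921 + 1230)/(3930 - 3029) = 2151/901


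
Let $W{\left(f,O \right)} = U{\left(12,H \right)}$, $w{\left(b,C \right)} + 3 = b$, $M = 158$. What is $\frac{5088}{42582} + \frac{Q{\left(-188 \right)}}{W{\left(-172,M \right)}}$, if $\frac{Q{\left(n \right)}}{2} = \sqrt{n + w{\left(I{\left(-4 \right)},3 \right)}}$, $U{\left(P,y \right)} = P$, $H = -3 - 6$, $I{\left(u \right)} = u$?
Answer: $\frac{848}{7097} + \frac{i \sqrt{195}}{6} \approx 0.11949 + 2.3274 i$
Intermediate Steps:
$H = -9$ ($H = -3 - 6 = -9$)
$w{\left(b,C \right)} = -3 + b$
$W{\left(f,O \right)} = 12$
$Q{\left(n \right)} = 2 \sqrt{-7 + n}$ ($Q{\left(n \right)} = 2 \sqrt{n - 7} = 2 \sqrt{-7 + n}$)
$\frac{5088}{42582} + \frac{Q{\left(-188 \right)}}{W{\left(-172,M \right)}} = \frac{5088}{42582} + \frac{2 \sqrt{-7 - 188}}{12} = 5088 \cdot \frac{1}{42582} + 2 \sqrt{-195} \cdot \frac{1}{12} = \frac{848}{7097} + 2 i \sqrt{195} \cdot \frac{1}{12} = \frac{848}{7097} + \frac{i \sqrt{195}}{6}$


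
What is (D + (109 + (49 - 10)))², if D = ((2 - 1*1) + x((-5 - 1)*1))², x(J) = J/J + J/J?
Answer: 24649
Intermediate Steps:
x(J) = 2 (x(J) = 1 + 1 = 2)
D = 9 (D = ((2 - 1*1) + 2)² = ((2 - 1) + 2)² = (1 + 2)² = 3² = 9)
(D + (109 + (49 - 10)))² = (9 + (109 + (49 - 10)))² = (9 + (109 + 39))² = (9 + 148)² = 157² = 24649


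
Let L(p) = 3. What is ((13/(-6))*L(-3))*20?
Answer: -130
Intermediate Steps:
((13/(-6))*L(-3))*20 = ((13/(-6))*3)*20 = ((13*(-1/6))*3)*20 = -13/6*3*20 = -13/2*20 = -130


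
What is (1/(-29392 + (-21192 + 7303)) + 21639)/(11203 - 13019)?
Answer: -468278779/39299148 ≈ -11.916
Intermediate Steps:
(1/(-29392 + (-21192 + 7303)) + 21639)/(11203 - 13019) = (1/(-29392 - 13889) + 21639)/(-1816) = (1/(-43281) + 21639)*(-1/1816) = (-1/43281 + 21639)*(-1/1816) = (936557558/43281)*(-1/1816) = -468278779/39299148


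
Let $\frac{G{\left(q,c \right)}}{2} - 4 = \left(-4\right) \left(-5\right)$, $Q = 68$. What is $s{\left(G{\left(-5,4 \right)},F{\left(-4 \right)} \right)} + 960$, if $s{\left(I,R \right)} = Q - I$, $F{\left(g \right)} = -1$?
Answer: $980$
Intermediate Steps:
$G{\left(q,c \right)} = 48$ ($G{\left(q,c \right)} = 8 + 2 \left(\left(-4\right) \left(-5\right)\right) = 8 + 2 \cdot 20 = 8 + 40 = 48$)
$s{\left(I,R \right)} = 68 - I$
$s{\left(G{\left(-5,4 \right)},F{\left(-4 \right)} \right)} + 960 = \left(68 - 48\right) + 960 = 20 + 960 = 980$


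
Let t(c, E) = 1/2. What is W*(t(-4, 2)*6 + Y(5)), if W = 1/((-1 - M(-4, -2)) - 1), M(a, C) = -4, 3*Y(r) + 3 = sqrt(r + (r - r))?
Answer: 1 + sqrt(5)/6 ≈ 1.3727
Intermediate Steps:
Y(r) = -1 + sqrt(r)/3 (Y(r) = -1 + sqrt(r + (r - r))/3 = -1 + sqrt(r + 0)/3 = -1 + sqrt(r)/3)
t(c, E) = 1/2
W = 1/2 (W = 1/((-1 - 1*(-4)) - 1) = 1/((-1 + 4) - 1) = 1/(3 - 1) = 1/2 ≈ 0.50000)
W*(t(-4, 2)*6 + Y(5)) = ((1/2)*6 + (-1 + sqrt(5)/3))/2 = (3 + (-1 + sqrt(5)/3))/2 = (2 + sqrt(5)/3)/2 = 1 + sqrt(5)/6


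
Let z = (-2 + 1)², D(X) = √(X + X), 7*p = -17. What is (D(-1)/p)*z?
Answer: -7*I*√2/17 ≈ -0.58232*I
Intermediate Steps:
p = -17/7 (p = (⅐)*(-17) = -17/7 ≈ -2.4286)
D(X) = √2*√X (D(X) = √(2*X) = √2*√X)
z = 1 (z = (-1)² = 1)
(D(-1)/p)*z = ((√2*√(-1))/(-17/7))*1 = ((√2*I)*(-7/17))*1 = ((I*√2)*(-7/17))*1 = -7*I*√2/17*1 = -7*I*√2/17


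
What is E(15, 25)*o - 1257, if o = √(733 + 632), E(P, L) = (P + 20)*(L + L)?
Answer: -1257 + 1750*√1365 ≈ 63398.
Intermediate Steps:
E(P, L) = 2*L*(20 + P) (E(P, L) = (20 + P)*(2*L) = 2*L*(20 + P))
o = √1365 ≈ 36.946
E(15, 25)*o - 1257 = (2*25*(20 + 15))*√1365 - 1257 = (2*25*35)*√1365 - 1257 = 1750*√1365 - 1257 = -1257 + 1750*√1365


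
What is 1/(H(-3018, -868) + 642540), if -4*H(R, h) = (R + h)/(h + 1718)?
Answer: 1700/1092319943 ≈ 1.5563e-6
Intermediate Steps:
H(R, h) = -(R + h)/(4*(1718 + h)) (H(R, h) = -(R + h)/(4*(h + 1718)) = -(R + h)/(4*(1718 + h)))
1/(H(-3018, -868) + 642540) = 1/((-1*(-3018) - 1*(-868))/(4*(1718 - 868)) + 642540) = 1/((1/4)*(3018 + 868)/850 + 642540) = 1/((1/4)*(1/850)*3886 + 642540) = 1/(1943/1700 + 642540) = 1/(1092319943/1700) = 1700/1092319943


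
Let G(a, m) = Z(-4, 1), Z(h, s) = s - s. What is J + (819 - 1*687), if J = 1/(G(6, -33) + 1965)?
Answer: 259381/1965 ≈ 132.00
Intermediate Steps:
Z(h, s) = 0
G(a, m) = 0
J = 1/1965 (J = 1/(0 + 1965) = 1/1965 ≈ 0.00050891)
J + (819 - 1*687) = 1/1965 + (819 - 1*687) = 1/1965 + (819 - 687) = 1/1965 + 132 = 259381/1965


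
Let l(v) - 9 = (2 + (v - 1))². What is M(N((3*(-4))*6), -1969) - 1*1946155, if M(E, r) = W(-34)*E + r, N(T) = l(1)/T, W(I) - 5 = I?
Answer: -140264551/72 ≈ -1.9481e+6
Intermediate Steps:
W(I) = 5 + I
l(v) = 9 + (1 + v)² (l(v) = 9 + (2 + (v - 1))² = 9 + (2 + (-1 + v))² = 9 + (1 + v)²)
N(T) = 13/T (N(T) = (9 + (1 + 1)²)/T = (9 + 2²)/T = (9 + 4)/T = 13/T)
M(E, r) = r - 29*E (M(E, r) = (5 - 34)*E + r = -29*E + r = r - 29*E)
M(N((3*(-4))*6), -1969) - 1*1946155 = (-1969 - 377/((3*(-4))*6)) - 1*1946155 = (-1969 - 377/((-12*6))) - 1946155 = (-1969 - 377/(-72)) - 1946155 = (-1969 - 377*(-1)/72) - 1946155 = (-1969 - 29*(-13/72)) - 1946155 = (-1969 + 377/72) - 1946155 = -141391/72 - 1946155 = -140264551/72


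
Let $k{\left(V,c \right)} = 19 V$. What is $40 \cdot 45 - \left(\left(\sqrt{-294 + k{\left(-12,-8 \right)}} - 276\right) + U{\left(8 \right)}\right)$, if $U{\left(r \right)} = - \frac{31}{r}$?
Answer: $\frac{16639}{8} - 3 i \sqrt{58} \approx 2079.9 - 22.847 i$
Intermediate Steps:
$40 \cdot 45 - \left(\left(\sqrt{-294 + k{\left(-12,-8 \right)}} - 276\right) + U{\left(8 \right)}\right) = 40 \cdot 45 - \left(\left(\sqrt{-294 + 19 \left(-12\right)} - 276\right) - \frac{31}{8}\right) = 1800 - \left(\left(\sqrt{-294 - 228} - 276\right) - \frac{31}{8}\right) = 1800 - \left(\left(\sqrt{-522} - 276\right) - \frac{31}{8}\right) = 1800 - \left(\left(3 i \sqrt{58} - 276\right) - \frac{31}{8}\right) = 1800 - \left(\left(-276 + 3 i \sqrt{58}\right) - \frac{31}{8}\right) = 1800 - \left(- \frac{2239}{8} + 3 i \sqrt{58}\right) = 1800 + \left(\frac{2239}{8} - 3 i \sqrt{58}\right) = \frac{16639}{8} - 3 i \sqrt{58}$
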